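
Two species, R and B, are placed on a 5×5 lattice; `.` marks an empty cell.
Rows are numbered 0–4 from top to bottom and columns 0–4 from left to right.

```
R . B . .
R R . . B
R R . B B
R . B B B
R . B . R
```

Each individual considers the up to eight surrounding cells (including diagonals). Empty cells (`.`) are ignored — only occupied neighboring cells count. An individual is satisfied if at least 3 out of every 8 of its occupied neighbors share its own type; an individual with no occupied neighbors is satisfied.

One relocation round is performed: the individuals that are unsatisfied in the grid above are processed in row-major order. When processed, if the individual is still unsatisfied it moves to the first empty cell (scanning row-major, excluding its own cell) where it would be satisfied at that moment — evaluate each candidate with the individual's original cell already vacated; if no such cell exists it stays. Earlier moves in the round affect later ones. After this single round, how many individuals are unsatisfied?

Initially unsatisfied (in order): (0,2), (4,4).
  (0,2) → (0,3).
  (4,4) → (0,1).
Resulting grid:
R R . B .
R R . . B
R R . B B
R . B B B
R . B . .
All satisfied now.

0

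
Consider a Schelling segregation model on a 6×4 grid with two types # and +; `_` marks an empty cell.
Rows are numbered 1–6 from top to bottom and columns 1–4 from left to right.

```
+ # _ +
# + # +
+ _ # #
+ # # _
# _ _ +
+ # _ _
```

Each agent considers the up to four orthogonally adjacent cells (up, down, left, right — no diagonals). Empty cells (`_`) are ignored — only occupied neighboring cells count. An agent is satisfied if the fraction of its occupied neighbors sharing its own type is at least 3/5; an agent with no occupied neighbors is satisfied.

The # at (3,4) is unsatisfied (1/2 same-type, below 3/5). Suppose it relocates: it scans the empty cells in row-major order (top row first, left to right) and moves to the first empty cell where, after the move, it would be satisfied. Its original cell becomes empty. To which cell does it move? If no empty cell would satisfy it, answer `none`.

(1,3)

Vacating (3,4). Empty cells in order:
  (1,3): 2/3 same-type → satisfied — stop here.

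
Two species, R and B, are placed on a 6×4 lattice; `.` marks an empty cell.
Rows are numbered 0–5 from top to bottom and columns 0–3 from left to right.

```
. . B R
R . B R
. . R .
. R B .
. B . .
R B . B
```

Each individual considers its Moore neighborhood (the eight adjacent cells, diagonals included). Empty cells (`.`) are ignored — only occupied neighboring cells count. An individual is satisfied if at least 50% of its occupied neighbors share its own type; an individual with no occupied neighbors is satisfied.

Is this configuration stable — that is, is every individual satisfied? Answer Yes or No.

No

Row 0: (0,2)B 1/3 ✗ · (0,3)R 1/3 ✗
Row 1: (1,0)R 0/0 ✓ · (1,2)B 1/4 ✗ · (1,3)R 2/4 ✓
Row 2: (2,2)R 2/4 ✓
Row 3: (3,1)R 1/3 ✗ · (3,2)B 1/3 ✗
Row 4: (4,1)B 2/4 ✓
Row 5: (5,0)R 0/2 ✗ · (5,1)B 1/2 ✓ · (5,3)B 0/0 ✓
For instance (0,2) has only 1/3 same-type neighbors, below 1/2.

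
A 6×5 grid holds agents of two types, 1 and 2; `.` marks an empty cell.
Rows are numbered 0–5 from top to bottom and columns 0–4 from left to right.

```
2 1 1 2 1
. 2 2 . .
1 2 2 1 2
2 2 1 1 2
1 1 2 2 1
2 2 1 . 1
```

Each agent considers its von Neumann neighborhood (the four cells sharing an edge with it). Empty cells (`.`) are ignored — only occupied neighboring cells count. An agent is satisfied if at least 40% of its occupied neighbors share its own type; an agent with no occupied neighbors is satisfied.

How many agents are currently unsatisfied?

17

Row 0: (0,0)2 0/1 unhappy · (0,1)1 1/3 unhappy · (0,2)1 1/3 unhappy · (0,3)2 0/2 unhappy · (0,4)1 0/1 unhappy
Row 1: (1,1)2 2/3 ok · (1,2)2 2/3 ok
Row 2: (2,0)1 0/2 unhappy · (2,1)2 3/4 ok · (2,2)2 2/4 ok · (2,3)1 1/3 unhappy · (2,4)2 1/2 ok
Row 3: (3,0)2 1/3 unhappy · (3,1)2 2/4 ok · (3,2)1 1/4 unhappy · (3,3)1 2/4 ok · (3,4)2 1/3 unhappy
Row 4: (4,0)1 1/3 unhappy · (4,1)1 1/4 unhappy · (4,2)2 1/4 unhappy · (4,3)2 1/3 unhappy · (4,4)1 1/3 unhappy
Row 5: (5,0)2 1/2 ok · (5,1)2 1/3 unhappy · (5,2)1 0/2 unhappy · (5,4)1 1/1 ok
Unsatisfied: (0,0), (0,1), (0,2), (0,3), (0,4), (2,0), (2,3), (3,0), (3,2), (3,4), (4,0), (4,1), (4,2), (4,3), (4,4), (5,1), (5,2) — 17 in total.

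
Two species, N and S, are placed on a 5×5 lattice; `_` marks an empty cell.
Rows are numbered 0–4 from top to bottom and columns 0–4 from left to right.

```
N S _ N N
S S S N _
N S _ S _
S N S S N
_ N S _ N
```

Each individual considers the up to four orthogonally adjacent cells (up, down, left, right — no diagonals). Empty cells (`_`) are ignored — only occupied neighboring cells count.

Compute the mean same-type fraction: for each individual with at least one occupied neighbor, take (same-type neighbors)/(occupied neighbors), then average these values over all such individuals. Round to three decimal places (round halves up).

0.504

(0,0)N 0/2
(0,1)S 1/2
(0,3)N 2/2
(0,4)N 1/1
(1,0)S 1/3
(1,1)S 4/4
(1,2)S 1/2
(1,3)N 1/3
(2,0)N 0/3
(2,1)S 1/3
(2,3)S 1/2
(3,0)S 0/2
(3,1)N 1/4
(3,2)S 2/3
(3,3)S 2/3
(3,4)N 1/2
(4,1)N 1/2
(4,2)S 1/2
(4,4)N 1/1
Sum over 19 individuals: 0/2 + 1/2 + 2/2 + 1/1 + 1/3 + 4/4 + 1/2 + 1/3 + 0/3 + 1/3 + 1/2 + 0/2 + 1/4 + 2/3 + 2/3 + 1/2 + 1/2 + 1/2 + 1/1 = 115/12; mean = 115/12 ÷ 19 = 115/228 = 0.504385… → 0.504.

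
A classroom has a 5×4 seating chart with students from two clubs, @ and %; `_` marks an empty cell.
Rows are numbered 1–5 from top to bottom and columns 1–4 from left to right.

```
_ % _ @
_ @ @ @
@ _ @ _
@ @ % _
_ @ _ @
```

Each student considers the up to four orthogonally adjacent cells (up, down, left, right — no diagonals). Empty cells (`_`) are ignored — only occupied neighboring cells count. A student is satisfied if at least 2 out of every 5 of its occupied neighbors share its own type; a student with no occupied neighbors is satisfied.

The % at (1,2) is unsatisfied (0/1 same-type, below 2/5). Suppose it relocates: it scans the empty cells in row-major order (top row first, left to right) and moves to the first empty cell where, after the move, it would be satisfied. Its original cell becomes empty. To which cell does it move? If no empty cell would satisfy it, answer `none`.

Vacating (1,2). Empty cells in order:
  (1,1): 0/0 same-type → satisfied — stop here.

(1,1)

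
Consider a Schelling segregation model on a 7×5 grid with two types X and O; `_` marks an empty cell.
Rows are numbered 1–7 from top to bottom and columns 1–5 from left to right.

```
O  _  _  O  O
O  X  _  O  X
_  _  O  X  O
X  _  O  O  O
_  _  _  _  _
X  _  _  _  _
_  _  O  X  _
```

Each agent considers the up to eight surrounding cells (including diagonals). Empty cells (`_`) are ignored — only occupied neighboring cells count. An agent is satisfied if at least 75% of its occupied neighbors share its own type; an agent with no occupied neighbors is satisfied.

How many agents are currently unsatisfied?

Row 1: (1,1)O 1/2 unhappy · (1,4)O 2/3 unhappy · (1,5)O 2/3 unhappy
Row 2: (2,1)O 1/2 unhappy · (2,2)X 0/3 unhappy · (2,4)O 4/6 unhappy · (2,5)X 1/5 unhappy
Row 3: (3,3)O 3/5 unhappy · (3,4)X 1/7 unhappy · (3,5)O 3/5 unhappy
Row 4: (4,1)X 0/0 ok · (4,3)O 2/3 unhappy · (4,4)O 4/5 ok · (4,5)O 2/3 unhappy
Row 6: (6,1)X 0/0 ok
Row 7: (7,3)O 0/1 unhappy · (7,4)X 0/1 unhappy
Unsatisfied: (1,1), (1,4), (1,5), (2,1), (2,2), (2,4), (2,5), (3,3), (3,4), (3,5), (4,3), (4,5), (7,3), (7,4) — 14 in total.

14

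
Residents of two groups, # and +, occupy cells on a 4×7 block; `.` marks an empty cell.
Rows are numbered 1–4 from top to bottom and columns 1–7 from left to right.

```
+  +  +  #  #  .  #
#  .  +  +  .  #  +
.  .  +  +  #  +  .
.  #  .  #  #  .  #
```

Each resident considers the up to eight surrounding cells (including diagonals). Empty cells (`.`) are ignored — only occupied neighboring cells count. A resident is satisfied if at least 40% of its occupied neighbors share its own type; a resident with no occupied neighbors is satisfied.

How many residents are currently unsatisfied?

6

(1,1)+ 1/2 satisfied
(1,2)+ 3/4 satisfied
(1,3)+ 3/4 satisfied
(1,4)# 1/4 not
(1,5)# 2/3 satisfied
(1,7)# 1/2 satisfied
(2,1)# 0/2 not
(2,3)+ 5/6 satisfied
(2,4)+ 4/7 satisfied
(2,6)# 3/5 satisfied
(2,7)+ 1/3 not
(3,3)+ 3/5 satisfied
(3,4)+ 3/6 satisfied
(3,5)# 3/6 satisfied
(3,6)+ 1/5 not
(4,2)# 0/1 not
(4,4)# 2/4 satisfied
(4,5)# 2/4 satisfied
(4,7)# 0/1 not
Unsatisfied: (1,4), (2,1), (2,7), (3,6), (4,2), (4,7) — 6 in total.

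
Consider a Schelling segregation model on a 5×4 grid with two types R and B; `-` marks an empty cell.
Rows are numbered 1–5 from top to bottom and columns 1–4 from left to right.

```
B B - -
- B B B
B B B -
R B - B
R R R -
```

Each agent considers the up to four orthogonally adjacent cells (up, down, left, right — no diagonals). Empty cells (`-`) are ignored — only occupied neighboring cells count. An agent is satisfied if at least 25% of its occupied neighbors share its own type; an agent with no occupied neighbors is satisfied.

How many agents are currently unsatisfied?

(1,1)B 1/1 ok
(1,2)B 2/2 ok
(2,2)B 3/3 ok
(2,3)B 3/3 ok
(2,4)B 1/1 ok
(3,1)B 1/2 ok
(3,2)B 4/4 ok
(3,3)B 2/2 ok
(4,1)R 1/3 ok
(4,2)B 1/3 ok
(4,4)B 0/0 ok
(5,1)R 2/2 ok
(5,2)R 2/3 ok
(5,3)R 1/1 ok
Every one meets the threshold.

0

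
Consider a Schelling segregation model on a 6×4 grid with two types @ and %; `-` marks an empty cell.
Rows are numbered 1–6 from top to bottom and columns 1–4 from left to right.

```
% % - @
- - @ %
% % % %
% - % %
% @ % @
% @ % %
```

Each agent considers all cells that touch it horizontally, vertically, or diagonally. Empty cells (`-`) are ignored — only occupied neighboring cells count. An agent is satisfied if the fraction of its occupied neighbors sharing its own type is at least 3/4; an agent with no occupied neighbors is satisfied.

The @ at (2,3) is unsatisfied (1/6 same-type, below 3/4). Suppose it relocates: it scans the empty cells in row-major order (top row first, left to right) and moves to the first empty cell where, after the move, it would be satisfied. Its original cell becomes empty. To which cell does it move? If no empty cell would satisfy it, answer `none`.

Vacating (2,3). Empty cells in order:
  (1,3): 1/3 same-type → still unsatisfied.
  (2,1): 0/4 same-type → still unsatisfied.
  (2,2): 0/5 same-type → still unsatisfied.
  (4,2): 1/8 same-type → still unsatisfied.

none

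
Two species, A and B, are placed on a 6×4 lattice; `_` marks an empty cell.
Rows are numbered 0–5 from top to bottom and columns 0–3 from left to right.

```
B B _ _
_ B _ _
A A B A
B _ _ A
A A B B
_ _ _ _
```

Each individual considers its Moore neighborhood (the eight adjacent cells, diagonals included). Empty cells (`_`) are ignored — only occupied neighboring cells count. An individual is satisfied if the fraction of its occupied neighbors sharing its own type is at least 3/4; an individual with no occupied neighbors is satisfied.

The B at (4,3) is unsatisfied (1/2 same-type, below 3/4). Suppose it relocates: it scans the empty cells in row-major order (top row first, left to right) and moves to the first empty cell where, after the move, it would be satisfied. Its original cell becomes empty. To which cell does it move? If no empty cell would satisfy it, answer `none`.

(0,2)

Vacating (4,3). Empty cells in order:
  (0,2): 2/2 same-type → satisfied — stop here.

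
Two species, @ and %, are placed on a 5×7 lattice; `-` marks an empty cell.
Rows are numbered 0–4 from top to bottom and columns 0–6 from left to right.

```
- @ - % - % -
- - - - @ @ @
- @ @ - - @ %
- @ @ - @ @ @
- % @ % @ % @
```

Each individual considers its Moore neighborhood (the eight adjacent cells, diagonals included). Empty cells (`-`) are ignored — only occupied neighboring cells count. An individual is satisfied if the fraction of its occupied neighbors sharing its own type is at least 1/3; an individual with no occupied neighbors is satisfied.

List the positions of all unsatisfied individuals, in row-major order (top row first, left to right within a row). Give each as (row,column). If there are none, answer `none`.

(0,1)@ 0/0 satisfied
(0,3)% 0/1 not
(0,5)% 0/3 not
(1,4)@ 2/4 satisfied
(1,5)@ 3/5 satisfied
(1,6)@ 2/4 satisfied
(2,1)@ 3/3 satisfied
(2,2)@ 3/3 satisfied
(2,5)@ 6/7 satisfied
(2,6)% 0/5 not
(3,1)@ 4/5 satisfied
(3,2)@ 4/6 satisfied
(3,4)@ 3/5 satisfied
(3,5)@ 5/7 satisfied
(3,6)@ 3/5 satisfied
(4,1)% 0/3 not
(4,2)@ 2/4 satisfied
(4,3)% 0/4 not
(4,4)@ 2/4 satisfied
(4,5)% 0/5 not
(4,6)@ 2/3 satisfied

(0,3), (0,5), (2,6), (4,1), (4,3), (4,5)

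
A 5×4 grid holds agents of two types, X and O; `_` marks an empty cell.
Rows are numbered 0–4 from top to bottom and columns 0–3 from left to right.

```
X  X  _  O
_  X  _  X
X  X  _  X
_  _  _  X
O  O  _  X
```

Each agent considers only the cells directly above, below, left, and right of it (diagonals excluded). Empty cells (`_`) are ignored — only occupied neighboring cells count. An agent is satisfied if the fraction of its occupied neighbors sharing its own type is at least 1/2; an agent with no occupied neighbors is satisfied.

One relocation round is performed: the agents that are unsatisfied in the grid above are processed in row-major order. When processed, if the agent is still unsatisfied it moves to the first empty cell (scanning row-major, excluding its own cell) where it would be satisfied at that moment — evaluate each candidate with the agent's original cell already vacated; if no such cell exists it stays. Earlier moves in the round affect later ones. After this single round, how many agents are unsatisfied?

Initially unsatisfied (in order): (0,3).
  (0,3) → (3,0).
Resulting grid:
X X _ _
_ X _ X
X X _ X
O _ _ X
O O _ X
All satisfied now.

0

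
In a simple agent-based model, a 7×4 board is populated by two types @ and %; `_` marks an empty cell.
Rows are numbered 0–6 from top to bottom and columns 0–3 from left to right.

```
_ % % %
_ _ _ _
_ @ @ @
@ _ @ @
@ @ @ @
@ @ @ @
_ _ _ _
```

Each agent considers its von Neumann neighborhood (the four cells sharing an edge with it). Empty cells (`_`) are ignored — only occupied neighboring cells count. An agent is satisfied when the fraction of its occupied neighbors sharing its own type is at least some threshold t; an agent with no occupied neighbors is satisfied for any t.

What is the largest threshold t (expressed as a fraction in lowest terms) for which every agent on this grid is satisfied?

1/1

Row 0: (0,1)% 1/1 · (0,2)% 2/2 · (0,3)% 1/1
Row 2: (2,1)@ 1/1 · (2,2)@ 3/3 · (2,3)@ 2/2
Row 3: (3,0)@ 1/1 · (3,2)@ 3/3 · (3,3)@ 3/3
Row 4: (4,0)@ 3/3 · (4,1)@ 3/3 · (4,2)@ 4/4 · (4,3)@ 3/3
Row 5: (5,0)@ 2/2 · (5,1)@ 3/3 · (5,2)@ 3/3 · (5,3)@ 2/2
The smallest same-type fraction is 1/1 at (0,1), which reduces to 1/1. Any threshold above that leaves this agent unsatisfied.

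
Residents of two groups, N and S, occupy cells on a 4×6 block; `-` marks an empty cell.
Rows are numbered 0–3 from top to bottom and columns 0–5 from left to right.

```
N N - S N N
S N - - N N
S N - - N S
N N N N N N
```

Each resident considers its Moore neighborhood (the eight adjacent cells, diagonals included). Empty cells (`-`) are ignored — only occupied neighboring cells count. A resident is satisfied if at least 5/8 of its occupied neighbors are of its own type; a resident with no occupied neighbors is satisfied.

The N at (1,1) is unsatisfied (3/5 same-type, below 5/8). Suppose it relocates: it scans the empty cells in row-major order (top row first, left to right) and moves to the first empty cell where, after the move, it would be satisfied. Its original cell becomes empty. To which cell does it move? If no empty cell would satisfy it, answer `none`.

Vacating (1,1). Empty cells in order:
  (0,2): 1/2 same-type → still unsatisfied.
  (1,2): 2/3 same-type → satisfied — stop here.

(1,2)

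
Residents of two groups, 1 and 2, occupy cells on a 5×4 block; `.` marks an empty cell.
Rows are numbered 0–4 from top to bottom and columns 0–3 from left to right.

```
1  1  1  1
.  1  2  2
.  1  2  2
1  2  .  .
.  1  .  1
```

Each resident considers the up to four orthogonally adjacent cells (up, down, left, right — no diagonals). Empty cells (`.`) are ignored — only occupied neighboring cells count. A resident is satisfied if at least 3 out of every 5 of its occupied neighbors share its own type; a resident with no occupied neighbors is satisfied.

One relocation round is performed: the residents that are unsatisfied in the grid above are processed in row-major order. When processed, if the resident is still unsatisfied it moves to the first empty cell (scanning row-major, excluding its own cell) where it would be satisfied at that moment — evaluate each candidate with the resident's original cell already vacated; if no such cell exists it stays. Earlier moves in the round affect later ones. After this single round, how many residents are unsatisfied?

Initially unsatisfied (in order): (0,3), (1,2), (2,1), (3,0), (3,1), (4,1).
  (0,3) → (1,0).
  (1,2) → (3,2).
  (2,1) → (2,0).
  (3,0) → (4,0).
  (3,1) → (3,3).
  (4,1): now satisfied by earlier moves; stays.
Resulting grid:
1 1 1 .
1 1 . 2
1 . 2 2
. . 2 2
1 1 . 1
Unsatisfied now: (4,3).

1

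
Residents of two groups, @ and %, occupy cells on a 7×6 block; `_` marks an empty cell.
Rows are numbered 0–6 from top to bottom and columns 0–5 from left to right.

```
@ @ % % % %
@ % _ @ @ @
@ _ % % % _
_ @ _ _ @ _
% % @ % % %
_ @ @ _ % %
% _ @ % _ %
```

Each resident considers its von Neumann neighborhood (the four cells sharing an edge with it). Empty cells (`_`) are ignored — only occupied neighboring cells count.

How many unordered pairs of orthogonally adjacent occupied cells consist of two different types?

Scan each occupied cell's neighbors to the right and below so each pair is counted once.
From row 0: 5 unlike of 10 pairs (running 5/10).
From row 1: 3 unlike of 6 pairs (running 8/16).
From row 2: 1 unlike of 3 pairs (running 9/19).
From row 3: 2 unlike of 2 pairs (running 11/21).
From row 4: 3 unlike of 9 pairs (running 14/30).
From row 5: 0 unlike of 4 pairs (running 14/34).
From row 6: 1 unlike of 1 pairs (running 15/35).
Total adjacent occupied pairs: 35; unlike-type pairs: 15.

15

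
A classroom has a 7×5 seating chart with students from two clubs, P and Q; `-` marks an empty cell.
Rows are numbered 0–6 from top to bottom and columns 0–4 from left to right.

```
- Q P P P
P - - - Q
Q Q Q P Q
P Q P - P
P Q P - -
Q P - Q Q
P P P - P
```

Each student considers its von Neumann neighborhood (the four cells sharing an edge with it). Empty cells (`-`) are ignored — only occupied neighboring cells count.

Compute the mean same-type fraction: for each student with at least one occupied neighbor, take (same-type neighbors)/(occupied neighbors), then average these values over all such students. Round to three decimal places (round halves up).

(0,1)Q 0/1
(0,2)P 1/2
(0,3)P 2/2
(0,4)P 1/2
(1,0)P 0/1
(1,4)Q 1/2
(2,0)Q 1/3
(2,1)Q 3/3
(2,2)Q 1/3
(2,3)P 0/2
(2,4)Q 1/3
(3,0)P 1/3
(3,1)Q 2/4
(3,2)P 1/3
(3,4)P 0/1
(4,0)P 1/3
(4,1)Q 1/4
(4,2)P 1/2
(5,0)Q 0/3
(5,1)P 1/3
(5,3)Q 1/1
(5,4)Q 1/2
(6,0)P 1/2
(6,1)P 3/3
(6,2)P 1/1
(6,4)P 0/1
Sum over 26 students: 0/1 + 1/2 + 2/2 + 1/2 + 0/1 + 1/2 + 1/3 + 3/3 + 1/3 + 0/2 + 1/3 + 1/3 + 2/4 + 1/3 + 0/1 + 1/3 + 1/4 + 1/2 + 0/3 + 1/3 + 1/1 + 1/2 + 1/2 + 3/3 + 1/1 + 0/1 = 133/12; mean = 133/12 ÷ 26 = 133/312 = 0.426282… → 0.426.

0.426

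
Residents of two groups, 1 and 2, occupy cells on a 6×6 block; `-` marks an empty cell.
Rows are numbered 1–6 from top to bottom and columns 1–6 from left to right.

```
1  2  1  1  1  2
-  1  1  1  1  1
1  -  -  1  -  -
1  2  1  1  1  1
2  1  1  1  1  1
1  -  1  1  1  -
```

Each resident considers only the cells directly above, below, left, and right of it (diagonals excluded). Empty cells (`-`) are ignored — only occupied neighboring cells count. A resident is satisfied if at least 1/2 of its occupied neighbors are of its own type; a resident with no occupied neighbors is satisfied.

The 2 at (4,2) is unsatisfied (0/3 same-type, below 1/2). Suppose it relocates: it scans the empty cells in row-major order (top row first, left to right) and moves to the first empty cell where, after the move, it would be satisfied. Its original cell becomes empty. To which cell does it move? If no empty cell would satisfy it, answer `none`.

Vacating (4,2). Empty cells in order:
  (2,1): 0/3 same-type → still unsatisfied.
  (3,2): 0/2 same-type → still unsatisfied.
  (3,3): 0/3 same-type → still unsatisfied.
  (3,5): 0/3 same-type → still unsatisfied.
  (3,6): 0/2 same-type → still unsatisfied.
  (6,2): 0/3 same-type → still unsatisfied.
  (6,6): 0/2 same-type → still unsatisfied.

none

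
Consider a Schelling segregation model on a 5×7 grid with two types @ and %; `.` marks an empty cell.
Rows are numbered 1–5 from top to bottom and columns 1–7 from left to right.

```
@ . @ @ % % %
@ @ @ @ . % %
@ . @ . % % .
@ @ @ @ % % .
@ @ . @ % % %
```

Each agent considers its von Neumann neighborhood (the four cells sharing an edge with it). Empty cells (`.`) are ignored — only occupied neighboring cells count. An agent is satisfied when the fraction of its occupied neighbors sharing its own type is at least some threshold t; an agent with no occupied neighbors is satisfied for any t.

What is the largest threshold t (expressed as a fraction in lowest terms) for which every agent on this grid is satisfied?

(1,1)@ 1/1
(1,3)@ 2/2
(1,4)@ 2/3
(1,5)% 1/2
(1,6)% 3/3
(1,7)% 2/2
(2,1)@ 3/3
(2,2)@ 2/2
(2,3)@ 4/4
(2,4)@ 2/2
(2,6)% 3/3
(2,7)% 2/2
(3,1)@ 2/2
(3,3)@ 2/2
(3,5)% 2/2
(3,6)% 3/3
(4,1)@ 3/3
(4,2)@ 3/3
(4,3)@ 3/3
(4,4)@ 2/3
(4,5)% 3/4
(4,6)% 3/3
(5,1)@ 2/2
(5,2)@ 2/2
(5,4)@ 1/2
(5,5)% 2/3
(5,6)% 3/3
(5,7)% 1/1
The smallest same-type fraction is 1/2 at (1,5), which reduces to 1/2. Any threshold above that leaves this agent unsatisfied.

1/2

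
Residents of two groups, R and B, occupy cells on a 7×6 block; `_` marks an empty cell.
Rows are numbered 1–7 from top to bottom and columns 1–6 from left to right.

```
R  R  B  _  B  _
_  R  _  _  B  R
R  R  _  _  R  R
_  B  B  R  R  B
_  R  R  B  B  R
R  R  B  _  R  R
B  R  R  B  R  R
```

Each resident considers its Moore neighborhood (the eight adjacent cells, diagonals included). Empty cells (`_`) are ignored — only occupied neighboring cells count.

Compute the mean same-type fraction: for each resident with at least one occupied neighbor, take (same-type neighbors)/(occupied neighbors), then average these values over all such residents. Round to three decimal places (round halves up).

Row 1: (1,1)R 2/2 · (1,2)R 2/3 · (1,3)B 0/2 · (1,5)B 1/2
Row 2: (2,2)R 4/5 · (2,5)B 1/4 · (2,6)R 2/4
Row 3: (3,1)R 2/3 · (3,2)R 2/4 · (3,5)R 4/6 · (3,6)R 3/5
Row 4: (4,2)B 1/5 · (4,3)B 2/6 · (4,4)R 3/6 · (4,5)R 4/7 · (4,6)B 1/5
Row 5: (5,2)R 3/6 · (5,3)R 3/7 · (5,4)B 3/7 · (5,5)B 2/7 · (5,6)R 3/5
Row 6: (6,1)R 3/4 · (6,2)R 5/7 · (6,3)B 2/7 · (6,5)R 4/7 · (6,6)R 4/5
Row 7: (7,1)B 0/3 · (7,2)R 3/5 · (7,3)R 2/4 · (7,4)B 1/4 · (7,5)R 3/4 · (7,6)R 3/3
Sum over 32 residents: 2/2 + 2/3 + 0/2 + 1/2 + 4/5 + 1/4 + 2/4 + 2/3 + 2/4 + 4/6 + 3/5 + 1/5 + 2/6 + 3/6 + 4/7 + 1/5 + 3/6 + 3/7 + 3/7 + 2/7 + 3/5 + 3/4 + 5/7 + 2/7 + 4/7 + 4/5 + 0/3 + 3/5 + 2/4 + 1/4 + 3/4 + 3/3 = 1724/105; mean = 1724/105 ÷ 32 = 431/840 = 0.513095… → 0.513.

0.513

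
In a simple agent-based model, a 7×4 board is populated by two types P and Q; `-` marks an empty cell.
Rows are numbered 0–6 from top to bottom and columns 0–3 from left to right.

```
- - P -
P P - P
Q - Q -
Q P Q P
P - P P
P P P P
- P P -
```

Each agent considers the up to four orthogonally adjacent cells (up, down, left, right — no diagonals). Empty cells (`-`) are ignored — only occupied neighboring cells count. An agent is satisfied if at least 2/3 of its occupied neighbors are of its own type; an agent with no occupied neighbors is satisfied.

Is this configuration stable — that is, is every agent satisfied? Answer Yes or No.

No

Row 0: (0,2)P 0/0 ✓
Row 1: (1,0)P 1/2 ✗ · (1,1)P 1/1 ✓ · (1,3)P 0/0 ✓
Row 2: (2,0)Q 1/2 ✗ · (2,2)Q 1/1 ✓
Row 3: (3,0)Q 1/3 ✗ · (3,1)P 0/2 ✗ · (3,2)Q 1/4 ✗ · (3,3)P 1/2 ✗
Row 4: (4,0)P 1/2 ✗ · (4,2)P 2/3 ✓ · (4,3)P 3/3 ✓
Row 5: (5,0)P 2/2 ✓ · (5,1)P 3/3 ✓ · (5,2)P 4/4 ✓ · (5,3)P 2/2 ✓
Row 6: (6,1)P 2/2 ✓ · (6,2)P 2/2 ✓
For instance (1,0) has only 1/2 same-type neighbors, below 2/3.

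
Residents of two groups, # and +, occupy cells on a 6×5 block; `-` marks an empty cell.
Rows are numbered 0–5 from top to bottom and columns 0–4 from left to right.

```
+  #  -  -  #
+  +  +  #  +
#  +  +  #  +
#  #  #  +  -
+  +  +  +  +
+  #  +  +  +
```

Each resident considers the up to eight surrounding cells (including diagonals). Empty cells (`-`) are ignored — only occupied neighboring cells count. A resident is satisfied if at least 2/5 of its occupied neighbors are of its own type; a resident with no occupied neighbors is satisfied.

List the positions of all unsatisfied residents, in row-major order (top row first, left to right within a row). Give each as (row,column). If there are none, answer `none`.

(0,1), (1,3), (1,4), (2,3), (3,1), (3,2), (5,1)

(0,0)+ 2/3 ✓
(0,1)# 0/4 ✗
(0,4)# 1/2 ✓
(1,0)+ 3/5 ✓
(1,1)+ 5/7 ✓
(1,2)+ 3/6 ✓
(1,3)# 2/6 ✗
(1,4)+ 1/4 ✗
(2,0)# 2/5 ✓
(2,1)+ 4/8 ✓
(2,2)+ 4/8 ✓
(2,3)# 2/7 ✗
(2,4)+ 2/4 ✓
(3,0)# 2/5 ✓
(3,1)# 3/8 ✗
(3,2)# 2/8 ✗
(3,3)+ 5/7 ✓
(4,0)+ 2/5 ✓
(4,1)+ 4/8 ✓
(4,2)+ 5/8 ✓
(4,3)+ 6/7 ✓
(4,4)+ 4/4 ✓
(5,0)+ 2/3 ✓
(5,1)# 0/5 ✗
(5,2)+ 4/5 ✓
(5,3)+ 5/5 ✓
(5,4)+ 3/3 ✓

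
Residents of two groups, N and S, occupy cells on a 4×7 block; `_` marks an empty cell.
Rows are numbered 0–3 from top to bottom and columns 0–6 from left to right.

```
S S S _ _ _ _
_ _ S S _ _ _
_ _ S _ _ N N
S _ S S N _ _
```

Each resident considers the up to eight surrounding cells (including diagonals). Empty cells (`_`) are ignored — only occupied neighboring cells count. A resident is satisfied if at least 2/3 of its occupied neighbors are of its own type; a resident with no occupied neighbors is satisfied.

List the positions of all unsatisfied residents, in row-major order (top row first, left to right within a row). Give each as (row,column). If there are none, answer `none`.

(3,4)

Row 0: (0,0)S 1/1 ok · (0,1)S 3/3 ok · (0,2)S 3/3 ok
Row 1: (1,2)S 4/4 ok · (1,3)S 3/3 ok
Row 2: (2,2)S 4/4 ok · (2,5)N 2/2 ok · (2,6)N 1/1 ok
Row 3: (3,0)S 0/0 ok · (3,2)S 2/2 ok · (3,3)S 2/3 ok · (3,4)N 1/2 unhappy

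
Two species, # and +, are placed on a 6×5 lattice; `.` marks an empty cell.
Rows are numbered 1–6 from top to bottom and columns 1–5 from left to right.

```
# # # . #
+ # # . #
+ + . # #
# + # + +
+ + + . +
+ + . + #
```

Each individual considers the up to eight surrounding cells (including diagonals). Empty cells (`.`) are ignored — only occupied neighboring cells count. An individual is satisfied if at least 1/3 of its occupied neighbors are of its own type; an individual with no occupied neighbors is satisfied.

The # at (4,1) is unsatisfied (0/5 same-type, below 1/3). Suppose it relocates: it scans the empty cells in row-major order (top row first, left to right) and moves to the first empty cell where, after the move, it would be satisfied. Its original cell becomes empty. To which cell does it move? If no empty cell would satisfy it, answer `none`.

(1,4)

Vacating (4,1). Empty cells in order:
  (1,4): 4/4 same-type → satisfied — stop here.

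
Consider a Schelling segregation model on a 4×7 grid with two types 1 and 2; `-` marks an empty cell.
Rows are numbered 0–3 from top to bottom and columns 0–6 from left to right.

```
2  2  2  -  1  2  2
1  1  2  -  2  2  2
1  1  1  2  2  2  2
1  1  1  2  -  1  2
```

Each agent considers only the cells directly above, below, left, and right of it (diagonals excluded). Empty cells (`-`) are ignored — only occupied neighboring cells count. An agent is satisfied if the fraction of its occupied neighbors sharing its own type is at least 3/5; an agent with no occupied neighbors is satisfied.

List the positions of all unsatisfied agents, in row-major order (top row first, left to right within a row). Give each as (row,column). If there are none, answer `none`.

(0,0), (0,4), (1,1), (1,2), (2,2), (3,3), (3,5), (3,6)

(0,0)2 1/2 ✗
(0,1)2 2/3 ✓
(0,2)2 2/2 ✓
(0,4)1 0/2 ✗
(0,5)2 2/3 ✓
(0,6)2 2/2 ✓
(1,0)1 2/3 ✓
(1,1)1 2/4 ✗
(1,2)2 1/3 ✗
(1,4)2 2/3 ✓
(1,5)2 4/4 ✓
(1,6)2 3/3 ✓
(2,0)1 3/3 ✓
(2,1)1 4/4 ✓
(2,2)1 2/4 ✗
(2,3)2 2/3 ✓
(2,4)2 3/3 ✓
(2,5)2 3/4 ✓
(2,6)2 3/3 ✓
(3,0)1 2/2 ✓
(3,1)1 3/3 ✓
(3,2)1 2/3 ✓
(3,3)2 1/2 ✗
(3,5)1 0/2 ✗
(3,6)2 1/2 ✗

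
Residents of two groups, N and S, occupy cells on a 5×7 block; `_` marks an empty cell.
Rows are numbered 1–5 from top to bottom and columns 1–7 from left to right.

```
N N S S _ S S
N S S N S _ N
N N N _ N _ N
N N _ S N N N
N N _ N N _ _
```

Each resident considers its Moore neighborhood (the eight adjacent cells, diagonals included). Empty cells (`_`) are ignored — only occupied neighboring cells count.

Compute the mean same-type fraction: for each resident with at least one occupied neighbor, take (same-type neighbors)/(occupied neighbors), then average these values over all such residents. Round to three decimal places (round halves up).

(1,1)N 2/3
(1,2)N 2/5
(1,3)S 3/5
(1,4)S 3/4
(1,6)S 2/3
(1,7)S 1/2
(2,1)N 4/5
(2,2)S 2/8
(2,3)S 3/7
(2,4)N 2/6
(2,5)S 2/4
(2,7)N 1/3
(3,1)N 4/5
(3,2)N 5/7
(3,3)N 3/6
(3,5)N 3/5
(3,7)N 3/3
(4,1)N 5/5
(4,2)N 6/6
(4,4)S 0/5
(4,5)N 4/5
(4,6)N 5/5
(4,7)N 2/2
(5,1)N 3/3
(5,2)N 3/3
(5,4)N 2/3
(5,5)N 3/4
Sum over 27 residents: 2/3 + 2/5 + 3/5 + 3/4 + 2/3 + 1/2 + 4/5 + 2/8 + 3/7 + 2/6 + 2/4 + 1/3 + 4/5 + 5/7 + 3/6 + 3/5 + 3/3 + 5/5 + 6/6 + 0/5 + 4/5 + 5/5 + 2/2 + 3/3 + 3/3 + 2/3 + 3/4 = 1517/84; mean = 1517/84 ÷ 27 = 1517/2268 = 0.668871… → 0.669.

0.669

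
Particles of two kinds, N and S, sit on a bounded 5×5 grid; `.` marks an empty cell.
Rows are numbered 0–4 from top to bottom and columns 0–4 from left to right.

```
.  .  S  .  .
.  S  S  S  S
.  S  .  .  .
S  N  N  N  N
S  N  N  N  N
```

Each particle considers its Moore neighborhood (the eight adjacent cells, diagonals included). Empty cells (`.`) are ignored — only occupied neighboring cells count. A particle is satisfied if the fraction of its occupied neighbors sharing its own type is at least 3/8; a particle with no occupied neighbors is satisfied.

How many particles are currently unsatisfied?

(0,2)S 3/3 ✓
(1,1)S 3/3 ✓
(1,2)S 4/4 ✓
(1,3)S 3/3 ✓
(1,4)S 1/1 ✓
(2,1)S 3/5 ✓
(3,0)S 2/4 ✓
(3,1)N 3/6 ✓
(3,2)N 5/6 ✓
(3,3)N 5/5 ✓
(3,4)N 3/3 ✓
(4,0)S 1/3 ✗
(4,1)N 3/5 ✓
(4,2)N 5/5 ✓
(4,3)N 5/5 ✓
(4,4)N 3/3 ✓
Unsatisfied: (4,0) — 1 in total.

1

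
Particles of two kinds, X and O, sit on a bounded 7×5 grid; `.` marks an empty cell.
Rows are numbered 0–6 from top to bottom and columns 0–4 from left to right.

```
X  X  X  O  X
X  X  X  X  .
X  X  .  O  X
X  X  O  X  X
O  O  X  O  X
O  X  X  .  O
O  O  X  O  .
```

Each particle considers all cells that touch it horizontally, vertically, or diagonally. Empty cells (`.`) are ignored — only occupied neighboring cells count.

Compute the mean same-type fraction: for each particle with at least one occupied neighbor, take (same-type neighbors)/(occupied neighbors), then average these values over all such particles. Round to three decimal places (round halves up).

0.598

Row 0: (0,0)X 3/3 · (0,1)X 5/5 · (0,2)X 4/5 · (0,3)O 0/4 · (0,4)X 1/2
Row 1: (1,0)X 5/5 · (1,1)X 7/7 · (1,2)X 5/7 · (1,3)X 4/6
Row 2: (2,0)X 5/5 · (2,1)X 6/7 · (2,3)O 1/6 · (2,4)X 3/4
Row 3: (3,0)X 3/5 · (3,1)X 4/7 · (3,2)O 3/7 · (3,3)X 4/7 · (3,4)X 3/5
Row 4: (4,0)O 2/5 · (4,1)O 3/8 · (4,2)X 4/7 · (4,3)O 2/7 · (4,4)X 2/4
Row 5: (5,0)O 4/5 · (5,1)X 3/8 · (5,2)X 3/7 · (5,4)O 2/3
Row 6: (6,0)O 2/3 · (6,1)O 2/5 · (6,2)X 2/4 · (6,3)O 1/3
Sum over 31 particles: 3/3 + 5/5 + 4/5 + 0/4 + 1/2 + 5/5 + 7/7 + 5/7 + 4/6 + 5/5 + 6/7 + 1/6 + 3/4 + 3/5 + 4/7 + 3/7 + 4/7 + 3/5 + 2/5 + 3/8 + 4/7 + 2/7 + 2/4 + 4/5 + 3/8 + 3/7 + 2/3 + 2/3 + 2/5 + 2/4 + 1/3 = 1297/70; mean = 1297/70 ÷ 31 = 1297/2170 = 0.597695… → 0.598.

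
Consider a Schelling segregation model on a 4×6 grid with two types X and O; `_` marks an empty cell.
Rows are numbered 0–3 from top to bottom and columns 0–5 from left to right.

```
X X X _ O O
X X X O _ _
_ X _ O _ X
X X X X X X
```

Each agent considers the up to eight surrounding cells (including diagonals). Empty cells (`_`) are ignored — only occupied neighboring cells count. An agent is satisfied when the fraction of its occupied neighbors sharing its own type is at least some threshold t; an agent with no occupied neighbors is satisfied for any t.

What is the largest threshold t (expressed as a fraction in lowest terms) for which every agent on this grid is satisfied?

Row 0: (0,0)X 3/3 · (0,1)X 5/5 · (0,2)X 3/4 · (0,4)O 2/2 · (0,5)O 1/1
Row 1: (1,0)X 4/4 · (1,1)X 6/6 · (1,2)X 4/6 · (1,3)O 2/4
Row 2: (2,1)X 6/6 · (2,3)O 1/5 · (2,5)X 2/2
Row 3: (3,0)X 2/2 · (3,1)X 3/3 · (3,2)X 3/4 · (3,3)X 2/3 · (3,4)X 3/4 · (3,5)X 2/2
The smallest same-type fraction is 1/5 at (2,3), which reduces to 1/5. Any threshold above that leaves this agent unsatisfied.

1/5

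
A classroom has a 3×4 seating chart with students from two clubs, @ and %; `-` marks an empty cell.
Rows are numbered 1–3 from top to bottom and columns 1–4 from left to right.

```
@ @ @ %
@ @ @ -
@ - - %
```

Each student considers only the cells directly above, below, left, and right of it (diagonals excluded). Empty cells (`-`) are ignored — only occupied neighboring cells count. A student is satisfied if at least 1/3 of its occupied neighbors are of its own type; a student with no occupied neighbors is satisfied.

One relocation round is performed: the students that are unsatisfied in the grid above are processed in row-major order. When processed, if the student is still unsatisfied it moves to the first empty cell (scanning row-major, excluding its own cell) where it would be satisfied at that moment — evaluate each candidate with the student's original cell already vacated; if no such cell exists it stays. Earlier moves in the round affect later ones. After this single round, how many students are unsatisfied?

Initially unsatisfied (in order): (1,4).
  (1,4) → (2,4).
Resulting grid:
@ @ @ -
@ @ @ %
@ - - %
All satisfied now.

0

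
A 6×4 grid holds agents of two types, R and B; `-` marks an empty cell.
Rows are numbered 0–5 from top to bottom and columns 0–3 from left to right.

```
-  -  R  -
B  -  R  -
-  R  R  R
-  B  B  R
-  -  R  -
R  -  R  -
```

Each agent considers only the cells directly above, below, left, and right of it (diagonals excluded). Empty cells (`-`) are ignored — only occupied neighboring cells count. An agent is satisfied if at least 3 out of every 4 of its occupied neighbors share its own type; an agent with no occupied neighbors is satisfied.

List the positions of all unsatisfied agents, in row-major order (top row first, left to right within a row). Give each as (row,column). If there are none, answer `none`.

(2,1), (3,1), (3,2), (3,3), (4,2)

Row 0: (0,2)R 1/1 ✓
Row 1: (1,0)B 0/0 ✓ · (1,2)R 2/2 ✓
Row 2: (2,1)R 1/2 ✗ · (2,2)R 3/4 ✓ · (2,3)R 2/2 ✓
Row 3: (3,1)B 1/2 ✗ · (3,2)B 1/4 ✗ · (3,3)R 1/2 ✗
Row 4: (4,2)R 1/2 ✗
Row 5: (5,0)R 0/0 ✓ · (5,2)R 1/1 ✓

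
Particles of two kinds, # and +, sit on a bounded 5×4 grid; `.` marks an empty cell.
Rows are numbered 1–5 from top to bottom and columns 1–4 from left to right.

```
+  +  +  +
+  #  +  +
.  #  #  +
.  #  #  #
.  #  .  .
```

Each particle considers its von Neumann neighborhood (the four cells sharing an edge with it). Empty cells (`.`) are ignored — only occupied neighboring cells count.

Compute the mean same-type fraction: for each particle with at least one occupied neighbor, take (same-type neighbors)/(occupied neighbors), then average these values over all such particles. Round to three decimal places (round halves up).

Row 1: (1,1)+ 2/2 · (1,2)+ 2/3 · (1,3)+ 3/3 · (1,4)+ 2/2
Row 2: (2,1)+ 1/2 · (2,2)# 1/4 · (2,3)+ 2/4 · (2,4)+ 3/3
Row 3: (3,2)# 3/3 · (3,3)# 2/4 · (3,4)+ 1/3
Row 4: (4,2)# 3/3 · (4,3)# 3/3 · (4,4)# 1/2
Row 5: (5,2)# 1/1
Sum over 15 particles: 2/2 + 2/3 + 3/3 + 2/2 + 1/2 + 1/4 + 2/4 + 3/3 + 3/3 + 2/4 + 1/3 + 3/3 + 3/3 + 1/2 + 1/1 = 45/4; mean = 45/4 ÷ 15 = 3/4 = 0.75 → 0.750.

0.750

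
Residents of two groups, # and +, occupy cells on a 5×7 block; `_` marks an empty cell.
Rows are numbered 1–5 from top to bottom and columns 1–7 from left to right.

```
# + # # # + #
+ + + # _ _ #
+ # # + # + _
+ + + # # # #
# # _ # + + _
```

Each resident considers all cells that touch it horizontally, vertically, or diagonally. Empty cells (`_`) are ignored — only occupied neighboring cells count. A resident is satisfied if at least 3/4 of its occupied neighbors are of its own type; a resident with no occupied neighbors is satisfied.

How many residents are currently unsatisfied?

28

(1,1)# 0/3 not
(1,2)+ 3/5 not
(1,3)# 2/5 not
(1,4)# 3/4 satisfied
(1,5)# 2/3 not
(1,6)+ 0/3 not
(1,7)# 1/2 not
(2,1)+ 3/5 not
(2,2)+ 4/8 not
(2,3)+ 3/8 not
(2,4)# 5/7 not
(2,7)# 1/3 not
(3,1)+ 4/5 satisfied
(3,2)# 1/8 not
(3,3)# 3/8 not
(3,4)+ 2/7 not
(3,5)# 4/6 not
(3,6)+ 0/5 not
(4,1)+ 2/5 not
(4,2)+ 3/7 not
(4,3)+ 2/7 not
(4,4)# 4/7 not
(4,5)# 4/8 not
(4,6)# 3/6 not
(4,7)# 1/3 not
(5,1)# 1/3 not
(5,2)# 1/4 not
(5,4)# 2/4 not
(5,5)+ 1/5 not
(5,6)+ 1/4 not
Unsatisfied: (1,1), (1,2), (1,3), (1,5), (1,6), (1,7), (2,1), (2,2), (2,3), (2,4), (2,7), (3,2), (3,3), (3,4), (3,5), (3,6), (4,1), (4,2), (4,3), (4,4), (4,5), (4,6), (4,7), (5,1), (5,2), (5,4), (5,5), (5,6) — 28 in total.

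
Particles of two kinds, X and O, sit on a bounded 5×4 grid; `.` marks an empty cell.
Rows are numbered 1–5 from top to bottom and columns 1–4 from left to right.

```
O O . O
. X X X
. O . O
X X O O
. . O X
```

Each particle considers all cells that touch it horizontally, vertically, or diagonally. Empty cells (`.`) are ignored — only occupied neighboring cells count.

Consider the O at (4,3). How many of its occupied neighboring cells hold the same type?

4

Occupied neighbors of (4,3): (3,2)=O, (3,4)=O, (4,2)=X, (4,4)=O, (5,3)=O, (5,4)=X.
Same type (O): 4 of 6.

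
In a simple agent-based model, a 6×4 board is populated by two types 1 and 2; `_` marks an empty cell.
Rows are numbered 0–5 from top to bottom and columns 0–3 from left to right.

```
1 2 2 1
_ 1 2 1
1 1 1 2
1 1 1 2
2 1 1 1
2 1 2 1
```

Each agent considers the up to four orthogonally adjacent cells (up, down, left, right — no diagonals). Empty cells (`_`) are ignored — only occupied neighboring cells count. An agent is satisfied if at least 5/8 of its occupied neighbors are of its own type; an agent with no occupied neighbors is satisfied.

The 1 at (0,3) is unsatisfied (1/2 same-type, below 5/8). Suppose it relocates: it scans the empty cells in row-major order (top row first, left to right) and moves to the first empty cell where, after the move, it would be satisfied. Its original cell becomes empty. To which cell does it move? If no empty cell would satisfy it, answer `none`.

(1,0)

Vacating (0,3). Empty cells in order:
  (1,0): 3/3 same-type → satisfied — stop here.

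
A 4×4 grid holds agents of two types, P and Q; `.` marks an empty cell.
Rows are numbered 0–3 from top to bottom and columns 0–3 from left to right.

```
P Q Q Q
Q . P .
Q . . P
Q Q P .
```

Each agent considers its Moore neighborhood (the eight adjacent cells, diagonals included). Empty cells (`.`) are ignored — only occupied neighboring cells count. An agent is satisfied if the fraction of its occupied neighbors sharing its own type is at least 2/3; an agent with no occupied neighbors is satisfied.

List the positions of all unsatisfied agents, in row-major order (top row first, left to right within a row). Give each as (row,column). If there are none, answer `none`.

(0,0), (0,1), (0,3), (1,2), (3,2)

(0,0)P 0/2 not
(0,1)Q 2/4 not
(0,2)Q 2/3 satisfied
(0,3)Q 1/2 not
(1,0)Q 2/3 satisfied
(1,2)P 1/4 not
(2,0)Q 3/3 satisfied
(2,3)P 2/2 satisfied
(3,0)Q 2/2 satisfied
(3,1)Q 2/3 satisfied
(3,2)P 1/2 not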